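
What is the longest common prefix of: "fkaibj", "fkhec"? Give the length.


Words: fkaibj, fkhec
  Position 0: all 'f' => match
  Position 1: all 'k' => match
  Position 2: ('a', 'h') => mismatch, stop
LCP = "fk" (length 2)

2


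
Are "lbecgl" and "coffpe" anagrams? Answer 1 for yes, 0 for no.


Strings: "lbecgl", "coffpe"
Sorted first:  bcegll
Sorted second: ceffop
Differ at position 0: 'b' vs 'c' => not anagrams

0


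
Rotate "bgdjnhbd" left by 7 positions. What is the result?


Input: "bgdjnhbd", rotate left by 7
First 7 characters: "bgdjnhb"
Remaining characters: "d"
Concatenate remaining + first: "d" + "bgdjnhb" = "dbgdjnhb"

dbgdjnhb


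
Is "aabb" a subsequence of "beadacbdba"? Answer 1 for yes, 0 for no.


Check if "aabb" is a subsequence of "beadacbdba"
Greedy scan:
  Position 0 ('b'): no match needed
  Position 1 ('e'): no match needed
  Position 2 ('a'): matches sub[0] = 'a'
  Position 3 ('d'): no match needed
  Position 4 ('a'): matches sub[1] = 'a'
  Position 5 ('c'): no match needed
  Position 6 ('b'): matches sub[2] = 'b'
  Position 7 ('d'): no match needed
  Position 8 ('b'): matches sub[3] = 'b'
  Position 9 ('a'): no match needed
All 4 characters matched => is a subsequence

1


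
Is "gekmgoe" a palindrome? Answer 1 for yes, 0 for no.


Input: gekmgoe
Reversed: eogmkeg
  Compare pos 0 ('g') with pos 6 ('e'): MISMATCH
  Compare pos 1 ('e') with pos 5 ('o'): MISMATCH
  Compare pos 2 ('k') with pos 4 ('g'): MISMATCH
Result: not a palindrome

0


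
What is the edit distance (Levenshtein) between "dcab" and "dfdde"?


Computing edit distance: "dcab" -> "dfdde"
DP table:
           d    f    d    d    e
      0    1    2    3    4    5
  d   1    0    1    2    3    4
  c   2    1    1    2    3    4
  a   3    2    2    2    3    4
  b   4    3    3    3    3    4
Edit distance = dp[4][5] = 4

4


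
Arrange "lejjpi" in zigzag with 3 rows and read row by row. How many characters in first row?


Zigzag "lejjpi" into 3 rows:
Placing characters:
  'l' => row 0
  'e' => row 1
  'j' => row 2
  'j' => row 1
  'p' => row 0
  'i' => row 1
Rows:
  Row 0: "lp"
  Row 1: "eji"
  Row 2: "j"
First row length: 2

2


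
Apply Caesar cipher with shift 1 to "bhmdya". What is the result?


Caesar cipher: shift "bhmdya" by 1
  'b' (pos 1) + 1 = pos 2 = 'c'
  'h' (pos 7) + 1 = pos 8 = 'i'
  'm' (pos 12) + 1 = pos 13 = 'n'
  'd' (pos 3) + 1 = pos 4 = 'e'
  'y' (pos 24) + 1 = pos 25 = 'z'
  'a' (pos 0) + 1 = pos 1 = 'b'
Result: cinezb

cinezb


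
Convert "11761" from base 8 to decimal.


Input: "11761" in base 8
Positional expansion:
  Digit '1' (value 1) x 8^4 = 4096
  Digit '1' (value 1) x 8^3 = 512
  Digit '7' (value 7) x 8^2 = 448
  Digit '6' (value 6) x 8^1 = 48
  Digit '1' (value 1) x 8^0 = 1
Sum = 5105

5105


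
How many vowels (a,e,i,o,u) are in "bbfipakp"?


Input: bbfipakp
Checking each character:
  'b' at position 0: consonant
  'b' at position 1: consonant
  'f' at position 2: consonant
  'i' at position 3: vowel (running total: 1)
  'p' at position 4: consonant
  'a' at position 5: vowel (running total: 2)
  'k' at position 6: consonant
  'p' at position 7: consonant
Total vowels: 2

2


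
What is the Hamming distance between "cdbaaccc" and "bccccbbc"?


Comparing "cdbaaccc" and "bccccbbc" position by position:
  Position 0: 'c' vs 'b' => differ
  Position 1: 'd' vs 'c' => differ
  Position 2: 'b' vs 'c' => differ
  Position 3: 'a' vs 'c' => differ
  Position 4: 'a' vs 'c' => differ
  Position 5: 'c' vs 'b' => differ
  Position 6: 'c' vs 'b' => differ
  Position 7: 'c' vs 'c' => same
Total differences (Hamming distance): 7

7


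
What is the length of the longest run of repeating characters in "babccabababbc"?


Input: "babccabababbc"
Scanning for longest run:
  Position 1 ('a'): new char, reset run to 1
  Position 2 ('b'): new char, reset run to 1
  Position 3 ('c'): new char, reset run to 1
  Position 4 ('c'): continues run of 'c', length=2
  Position 5 ('a'): new char, reset run to 1
  Position 6 ('b'): new char, reset run to 1
  Position 7 ('a'): new char, reset run to 1
  Position 8 ('b'): new char, reset run to 1
  Position 9 ('a'): new char, reset run to 1
  Position 10 ('b'): new char, reset run to 1
  Position 11 ('b'): continues run of 'b', length=2
  Position 12 ('c'): new char, reset run to 1
Longest run: 'c' with length 2

2


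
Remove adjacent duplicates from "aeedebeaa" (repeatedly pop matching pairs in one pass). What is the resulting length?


Input: aeedebeaa
Stack-based adjacent duplicate removal:
  Read 'a': push. Stack: a
  Read 'e': push. Stack: ae
  Read 'e': matches stack top 'e' => pop. Stack: a
  Read 'd': push. Stack: ad
  Read 'e': push. Stack: ade
  Read 'b': push. Stack: adeb
  Read 'e': push. Stack: adebe
  Read 'a': push. Stack: adebea
  Read 'a': matches stack top 'a' => pop. Stack: adebe
Final stack: "adebe" (length 5)

5


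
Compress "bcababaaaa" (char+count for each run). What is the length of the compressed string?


Input: bcababaaaa
Runs:
  'b' x 1 => "b1"
  'c' x 1 => "c1"
  'a' x 1 => "a1"
  'b' x 1 => "b1"
  'a' x 1 => "a1"
  'b' x 1 => "b1"
  'a' x 4 => "a4"
Compressed: "b1c1a1b1a1b1a4"
Compressed length: 14

14


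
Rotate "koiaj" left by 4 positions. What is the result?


Input: "koiaj", rotate left by 4
First 4 characters: "koia"
Remaining characters: "j"
Concatenate remaining + first: "j" + "koia" = "jkoia"

jkoia


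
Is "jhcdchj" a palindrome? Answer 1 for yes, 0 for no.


Input: jhcdchj
Reversed: jhcdchj
  Compare pos 0 ('j') with pos 6 ('j'): match
  Compare pos 1 ('h') with pos 5 ('h'): match
  Compare pos 2 ('c') with pos 4 ('c'): match
Result: palindrome

1


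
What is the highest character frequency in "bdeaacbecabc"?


Input: bdeaacbecabc
Character counts:
  'a': 3
  'b': 3
  'c': 3
  'd': 1
  'e': 2
Maximum frequency: 3

3


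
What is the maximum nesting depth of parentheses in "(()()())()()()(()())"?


Input: "(()()())()()()(()())"
Tracking depth:
  Position 0 '(': depth becomes 1
  Position 1 '(': depth becomes 2
  Position 2 ')': depth becomes 1
  Position 3 '(': depth becomes 2
  Position 4 ')': depth becomes 1
  Position 5 '(': depth becomes 2
  Position 6 ')': depth becomes 1
  Position 7 ')': depth becomes 0
  Position 8 '(': depth becomes 1
  Position 9 ')': depth becomes 0
  Position 10 '(': depth becomes 1
  Position 11 ')': depth becomes 0
  Position 12 '(': depth becomes 1
  Position 13 ')': depth becomes 0
  Position 14 '(': depth becomes 1
  Position 15 '(': depth becomes 2
  Position 16 ')': depth becomes 1
  Position 17 '(': depth becomes 2
  Position 18 ')': depth becomes 1
  Position 19 ')': depth becomes 0
Maximum depth reached: 2

2


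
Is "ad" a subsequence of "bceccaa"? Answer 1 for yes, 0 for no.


Check if "ad" is a subsequence of "bceccaa"
Greedy scan:
  Position 0 ('b'): no match needed
  Position 1 ('c'): no match needed
  Position 2 ('e'): no match needed
  Position 3 ('c'): no match needed
  Position 4 ('c'): no match needed
  Position 5 ('a'): matches sub[0] = 'a'
  Position 6 ('a'): no match needed
Only matched 1/2 characters => not a subsequence

0


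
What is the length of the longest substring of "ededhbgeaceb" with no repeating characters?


Input: "ededhbgeaceb"
Sliding window (track last position of each char):
  Position 0 ('e'): window [0,0] length 1 -- new best
  Position 1 ('d'): window [0,1] length 2 -- new best
  Position 2 ('e'): repeat (last at 0), move window start to 1
  Position 2 ('e'): window [1,2] length 2
  Position 3 ('d'): repeat (last at 1), move window start to 2
  Position 3 ('d'): window [2,3] length 2
  Position 4 ('h'): window [2,4] length 3 -- new best
  Position 5 ('b'): window [2,5] length 4 -- new best
  Position 6 ('g'): window [2,6] length 5 -- new best
  Position 7 ('e'): repeat (last at 2), move window start to 3
  Position 7 ('e'): window [3,7] length 5
  Position 8 ('a'): window [3,8] length 6 -- new best
  Position 9 ('c'): window [3,9] length 7 -- new best
  Position 10 ('e'): repeat (last at 7), move window start to 8
  Position 10 ('e'): window [8,10] length 3
  Position 11 ('b'): window [8,11] length 4
Longest substring with no repeats: "dhbgeac" with length 7

7


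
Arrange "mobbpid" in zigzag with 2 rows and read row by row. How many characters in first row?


Zigzag "mobbpid" into 2 rows:
Placing characters:
  'm' => row 0
  'o' => row 1
  'b' => row 0
  'b' => row 1
  'p' => row 0
  'i' => row 1
  'd' => row 0
Rows:
  Row 0: "mbpd"
  Row 1: "obi"
First row length: 4

4


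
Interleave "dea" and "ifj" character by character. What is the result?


Interleaving "dea" and "ifj":
  Position 0: 'd' from first, 'i' from second => "di"
  Position 1: 'e' from first, 'f' from second => "ef"
  Position 2: 'a' from first, 'j' from second => "aj"
Result: diefaj

diefaj


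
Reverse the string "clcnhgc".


Input: clcnhgc
Reading characters right to left:
  Position 6: 'c'
  Position 5: 'g'
  Position 4: 'h'
  Position 3: 'n'
  Position 2: 'c'
  Position 1: 'l'
  Position 0: 'c'
Reversed: cghnclc

cghnclc


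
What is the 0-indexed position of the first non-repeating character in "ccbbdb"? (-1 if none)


Input: ccbbdb
Character frequencies:
  'b': 3
  'c': 2
  'd': 1
Scanning left to right for freq == 1:
  Position 0 ('c'): freq=2, skip
  Position 1 ('c'): freq=2, skip
  Position 2 ('b'): freq=3, skip
  Position 3 ('b'): freq=3, skip
  Position 4 ('d'): unique! => answer = 4

4


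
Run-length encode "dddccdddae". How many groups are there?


Input: dddccdddae
Scanning for consecutive runs:
  Group 1: 'd' x 3 (positions 0-2)
  Group 2: 'c' x 2 (positions 3-4)
  Group 3: 'd' x 3 (positions 5-7)
  Group 4: 'a' x 1 (positions 8-8)
  Group 5: 'e' x 1 (positions 9-9)
Total groups: 5

5


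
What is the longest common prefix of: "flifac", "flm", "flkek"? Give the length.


Words: flifac, flm, flkek
  Position 0: all 'f' => match
  Position 1: all 'l' => match
  Position 2: ('i', 'm', 'k') => mismatch, stop
LCP = "fl" (length 2)

2


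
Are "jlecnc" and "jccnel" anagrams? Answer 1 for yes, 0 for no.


Strings: "jlecnc", "jccnel"
Sorted first:  ccejln
Sorted second: ccejln
Sorted forms match => anagrams

1


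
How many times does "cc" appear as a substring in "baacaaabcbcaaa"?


Searching for "cc" in "baacaaabcbcaaa"
Scanning each position:
  Position 0: "ba" => no
  Position 1: "aa" => no
  Position 2: "ac" => no
  Position 3: "ca" => no
  Position 4: "aa" => no
  Position 5: "aa" => no
  Position 6: "ab" => no
  Position 7: "bc" => no
  Position 8: "cb" => no
  Position 9: "bc" => no
  Position 10: "ca" => no
  Position 11: "aa" => no
  Position 12: "aa" => no
Total occurrences: 0

0


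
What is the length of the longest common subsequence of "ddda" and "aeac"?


LCS of "ddda" and "aeac"
DP table:
           a    e    a    c
      0    0    0    0    0
  d   0    0    0    0    0
  d   0    0    0    0    0
  d   0    0    0    0    0
  a   0    1    1    1    1
LCS length = dp[4][4] = 1

1


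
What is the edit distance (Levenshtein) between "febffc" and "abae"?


Computing edit distance: "febffc" -> "abae"
DP table:
           a    b    a    e
      0    1    2    3    4
  f   1    1    2    3    4
  e   2    2    2    3    3
  b   3    3    2    3    4
  f   4    4    3    3    4
  f   5    5    4    4    4
  c   6    6    5    5    5
Edit distance = dp[6][4] = 5

5


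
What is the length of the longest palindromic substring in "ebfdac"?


Input: "ebfdac"
Checking substrings for palindromes:
  No multi-char palindromic substrings found
Longest palindromic substring: "e" with length 1

1


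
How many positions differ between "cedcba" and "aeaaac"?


Comparing "cedcba" and "aeaaac" position by position:
  Position 0: 'c' vs 'a' => DIFFER
  Position 1: 'e' vs 'e' => same
  Position 2: 'd' vs 'a' => DIFFER
  Position 3: 'c' vs 'a' => DIFFER
  Position 4: 'b' vs 'a' => DIFFER
  Position 5: 'a' vs 'c' => DIFFER
Positions that differ: 5

5


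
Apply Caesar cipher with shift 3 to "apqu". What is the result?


Caesar cipher: shift "apqu" by 3
  'a' (pos 0) + 3 = pos 3 = 'd'
  'p' (pos 15) + 3 = pos 18 = 's'
  'q' (pos 16) + 3 = pos 19 = 't'
  'u' (pos 20) + 3 = pos 23 = 'x'
Result: dstx

dstx


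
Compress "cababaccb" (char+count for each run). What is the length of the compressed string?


Input: cababaccb
Runs:
  'c' x 1 => "c1"
  'a' x 1 => "a1"
  'b' x 1 => "b1"
  'a' x 1 => "a1"
  'b' x 1 => "b1"
  'a' x 1 => "a1"
  'c' x 2 => "c2"
  'b' x 1 => "b1"
Compressed: "c1a1b1a1b1a1c2b1"
Compressed length: 16

16


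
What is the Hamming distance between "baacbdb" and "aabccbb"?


Comparing "baacbdb" and "aabccbb" position by position:
  Position 0: 'b' vs 'a' => differ
  Position 1: 'a' vs 'a' => same
  Position 2: 'a' vs 'b' => differ
  Position 3: 'c' vs 'c' => same
  Position 4: 'b' vs 'c' => differ
  Position 5: 'd' vs 'b' => differ
  Position 6: 'b' vs 'b' => same
Total differences (Hamming distance): 4

4


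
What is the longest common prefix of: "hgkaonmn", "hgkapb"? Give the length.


Words: hgkaonmn, hgkapb
  Position 0: all 'h' => match
  Position 1: all 'g' => match
  Position 2: all 'k' => match
  Position 3: all 'a' => match
  Position 4: ('o', 'p') => mismatch, stop
LCP = "hgka" (length 4)

4


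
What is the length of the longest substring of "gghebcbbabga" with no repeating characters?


Input: "gghebcbbabga"
Sliding window (track last position of each char):
  Position 0 ('g'): window [0,0] length 1 -- new best
  Position 1 ('g'): repeat (last at 0), move window start to 1
  Position 1 ('g'): window [1,1] length 1
  Position 2 ('h'): window [1,2] length 2 -- new best
  Position 3 ('e'): window [1,3] length 3 -- new best
  Position 4 ('b'): window [1,4] length 4 -- new best
  Position 5 ('c'): window [1,5] length 5 -- new best
  Position 6 ('b'): repeat (last at 4), move window start to 5
  Position 6 ('b'): window [5,6] length 2
  Position 7 ('b'): repeat (last at 6), move window start to 7
  Position 7 ('b'): window [7,7] length 1
  Position 8 ('a'): window [7,8] length 2
  Position 9 ('b'): repeat (last at 7), move window start to 8
  Position 9 ('b'): window [8,9] length 2
  Position 10 ('g'): window [8,10] length 3
  Position 11 ('a'): repeat (last at 8), move window start to 9
  Position 11 ('a'): window [9,11] length 3
Longest substring with no repeats: "ghebc" with length 5

5


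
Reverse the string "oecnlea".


Input: oecnlea
Reading characters right to left:
  Position 6: 'a'
  Position 5: 'e'
  Position 4: 'l'
  Position 3: 'n'
  Position 2: 'c'
  Position 1: 'e'
  Position 0: 'o'
Reversed: aelnceo

aelnceo


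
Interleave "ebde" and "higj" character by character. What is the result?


Interleaving "ebde" and "higj":
  Position 0: 'e' from first, 'h' from second => "eh"
  Position 1: 'b' from first, 'i' from second => "bi"
  Position 2: 'd' from first, 'g' from second => "dg"
  Position 3: 'e' from first, 'j' from second => "ej"
Result: ehbidgej

ehbidgej


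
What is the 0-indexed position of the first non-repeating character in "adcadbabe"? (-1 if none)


Input: adcadbabe
Character frequencies:
  'a': 3
  'b': 2
  'c': 1
  'd': 2
  'e': 1
Scanning left to right for freq == 1:
  Position 0 ('a'): freq=3, skip
  Position 1 ('d'): freq=2, skip
  Position 2 ('c'): unique! => answer = 2

2


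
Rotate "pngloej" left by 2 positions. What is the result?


Input: "pngloej", rotate left by 2
First 2 characters: "pn"
Remaining characters: "gloej"
Concatenate remaining + first: "gloej" + "pn" = "gloejpn"

gloejpn


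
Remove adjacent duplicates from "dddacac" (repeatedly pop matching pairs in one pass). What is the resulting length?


Input: dddacac
Stack-based adjacent duplicate removal:
  Read 'd': push. Stack: d
  Read 'd': matches stack top 'd' => pop. Stack: (empty)
  Read 'd': push. Stack: d
  Read 'a': push. Stack: da
  Read 'c': push. Stack: dac
  Read 'a': push. Stack: daca
  Read 'c': push. Stack: dacac
Final stack: "dacac" (length 5)

5


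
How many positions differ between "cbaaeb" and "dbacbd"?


Comparing "cbaaeb" and "dbacbd" position by position:
  Position 0: 'c' vs 'd' => DIFFER
  Position 1: 'b' vs 'b' => same
  Position 2: 'a' vs 'a' => same
  Position 3: 'a' vs 'c' => DIFFER
  Position 4: 'e' vs 'b' => DIFFER
  Position 5: 'b' vs 'd' => DIFFER
Positions that differ: 4

4


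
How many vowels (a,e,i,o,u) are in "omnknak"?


Input: omnknak
Checking each character:
  'o' at position 0: vowel (running total: 1)
  'm' at position 1: consonant
  'n' at position 2: consonant
  'k' at position 3: consonant
  'n' at position 4: consonant
  'a' at position 5: vowel (running total: 2)
  'k' at position 6: consonant
Total vowels: 2

2


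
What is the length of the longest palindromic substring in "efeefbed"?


Input: "efeefbed"
Checking substrings for palindromes:
  [1:5] "feef" (len 4) => palindrome
  [0:3] "efe" (len 3) => palindrome
  [2:4] "ee" (len 2) => palindrome
Longest palindromic substring: "feef" with length 4

4


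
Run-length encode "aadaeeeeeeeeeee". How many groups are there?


Input: aadaeeeeeeeeeee
Scanning for consecutive runs:
  Group 1: 'a' x 2 (positions 0-1)
  Group 2: 'd' x 1 (positions 2-2)
  Group 3: 'a' x 1 (positions 3-3)
  Group 4: 'e' x 11 (positions 4-14)
Total groups: 4

4


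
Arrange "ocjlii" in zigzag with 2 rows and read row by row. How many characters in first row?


Zigzag "ocjlii" into 2 rows:
Placing characters:
  'o' => row 0
  'c' => row 1
  'j' => row 0
  'l' => row 1
  'i' => row 0
  'i' => row 1
Rows:
  Row 0: "oji"
  Row 1: "cli"
First row length: 3

3


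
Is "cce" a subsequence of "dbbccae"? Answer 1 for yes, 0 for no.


Check if "cce" is a subsequence of "dbbccae"
Greedy scan:
  Position 0 ('d'): no match needed
  Position 1 ('b'): no match needed
  Position 2 ('b'): no match needed
  Position 3 ('c'): matches sub[0] = 'c'
  Position 4 ('c'): matches sub[1] = 'c'
  Position 5 ('a'): no match needed
  Position 6 ('e'): matches sub[2] = 'e'
All 3 characters matched => is a subsequence

1


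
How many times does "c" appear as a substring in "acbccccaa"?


Searching for "c" in "acbccccaa"
Scanning each position:
  Position 0: "a" => no
  Position 1: "c" => MATCH
  Position 2: "b" => no
  Position 3: "c" => MATCH
  Position 4: "c" => MATCH
  Position 5: "c" => MATCH
  Position 6: "c" => MATCH
  Position 7: "a" => no
  Position 8: "a" => no
Total occurrences: 5

5


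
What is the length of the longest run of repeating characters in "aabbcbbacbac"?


Input: "aabbcbbacbac"
Scanning for longest run:
  Position 1 ('a'): continues run of 'a', length=2
  Position 2 ('b'): new char, reset run to 1
  Position 3 ('b'): continues run of 'b', length=2
  Position 4 ('c'): new char, reset run to 1
  Position 5 ('b'): new char, reset run to 1
  Position 6 ('b'): continues run of 'b', length=2
  Position 7 ('a'): new char, reset run to 1
  Position 8 ('c'): new char, reset run to 1
  Position 9 ('b'): new char, reset run to 1
  Position 10 ('a'): new char, reset run to 1
  Position 11 ('c'): new char, reset run to 1
Longest run: 'a' with length 2

2


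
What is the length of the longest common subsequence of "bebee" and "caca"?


LCS of "bebee" and "caca"
DP table:
           c    a    c    a
      0    0    0    0    0
  b   0    0    0    0    0
  e   0    0    0    0    0
  b   0    0    0    0    0
  e   0    0    0    0    0
  e   0    0    0    0    0
LCS length = dp[5][4] = 0

0


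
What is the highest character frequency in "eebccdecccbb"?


Input: eebccdecccbb
Character counts:
  'b': 3
  'c': 5
  'd': 1
  'e': 3
Maximum frequency: 5

5


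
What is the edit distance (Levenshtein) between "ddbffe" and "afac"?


Computing edit distance: "ddbffe" -> "afac"
DP table:
           a    f    a    c
      0    1    2    3    4
  d   1    1    2    3    4
  d   2    2    2    3    4
  b   3    3    3    3    4
  f   4    4    3    4    4
  f   5    5    4    4    5
  e   6    6    5    5    5
Edit distance = dp[6][4] = 5

5


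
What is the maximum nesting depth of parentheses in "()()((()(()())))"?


Input: "()()((()(()())))"
Tracking depth:
  Position 0 '(': depth becomes 1
  Position 1 ')': depth becomes 0
  Position 2 '(': depth becomes 1
  Position 3 ')': depth becomes 0
  Position 4 '(': depth becomes 1
  Position 5 '(': depth becomes 2
  Position 6 '(': depth becomes 3
  Position 7 ')': depth becomes 2
  Position 8 '(': depth becomes 3
  Position 9 '(': depth becomes 4
  Position 10 ')': depth becomes 3
  Position 11 '(': depth becomes 4
  Position 12 ')': depth becomes 3
  Position 13 ')': depth becomes 2
  Position 14 ')': depth becomes 1
  Position 15 ')': depth becomes 0
Maximum depth reached: 4

4


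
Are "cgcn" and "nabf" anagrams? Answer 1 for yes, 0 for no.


Strings: "cgcn", "nabf"
Sorted first:  ccgn
Sorted second: abfn
Differ at position 0: 'c' vs 'a' => not anagrams

0


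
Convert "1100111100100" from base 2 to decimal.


Input: "1100111100100" in base 2
Positional expansion:
  Digit '1' (value 1) x 2^12 = 4096
  Digit '1' (value 1) x 2^11 = 2048
  Digit '0' (value 0) x 2^10 = 0
  Digit '0' (value 0) x 2^9 = 0
  Digit '1' (value 1) x 2^8 = 256
  Digit '1' (value 1) x 2^7 = 128
  Digit '1' (value 1) x 2^6 = 64
  Digit '1' (value 1) x 2^5 = 32
  Digit '0' (value 0) x 2^4 = 0
  Digit '0' (value 0) x 2^3 = 0
  Digit '1' (value 1) x 2^2 = 4
  Digit '0' (value 0) x 2^1 = 0
  Digit '0' (value 0) x 2^0 = 0
Sum = 6628

6628


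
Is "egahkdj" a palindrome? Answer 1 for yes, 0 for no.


Input: egahkdj
Reversed: jdkhage
  Compare pos 0 ('e') with pos 6 ('j'): MISMATCH
  Compare pos 1 ('g') with pos 5 ('d'): MISMATCH
  Compare pos 2 ('a') with pos 4 ('k'): MISMATCH
Result: not a palindrome

0


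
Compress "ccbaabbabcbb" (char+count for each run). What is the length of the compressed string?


Input: ccbaabbabcbb
Runs:
  'c' x 2 => "c2"
  'b' x 1 => "b1"
  'a' x 2 => "a2"
  'b' x 2 => "b2"
  'a' x 1 => "a1"
  'b' x 1 => "b1"
  'c' x 1 => "c1"
  'b' x 2 => "b2"
Compressed: "c2b1a2b2a1b1c1b2"
Compressed length: 16

16


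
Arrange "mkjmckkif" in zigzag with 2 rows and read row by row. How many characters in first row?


Zigzag "mkjmckkif" into 2 rows:
Placing characters:
  'm' => row 0
  'k' => row 1
  'j' => row 0
  'm' => row 1
  'c' => row 0
  'k' => row 1
  'k' => row 0
  'i' => row 1
  'f' => row 0
Rows:
  Row 0: "mjckf"
  Row 1: "kmki"
First row length: 5

5


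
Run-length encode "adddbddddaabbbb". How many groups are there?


Input: adddbddddaabbbb
Scanning for consecutive runs:
  Group 1: 'a' x 1 (positions 0-0)
  Group 2: 'd' x 3 (positions 1-3)
  Group 3: 'b' x 1 (positions 4-4)
  Group 4: 'd' x 4 (positions 5-8)
  Group 5: 'a' x 2 (positions 9-10)
  Group 6: 'b' x 4 (positions 11-14)
Total groups: 6

6


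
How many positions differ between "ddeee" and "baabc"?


Comparing "ddeee" and "baabc" position by position:
  Position 0: 'd' vs 'b' => DIFFER
  Position 1: 'd' vs 'a' => DIFFER
  Position 2: 'e' vs 'a' => DIFFER
  Position 3: 'e' vs 'b' => DIFFER
  Position 4: 'e' vs 'c' => DIFFER
Positions that differ: 5

5


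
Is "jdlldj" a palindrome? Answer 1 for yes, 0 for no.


Input: jdlldj
Reversed: jdlldj
  Compare pos 0 ('j') with pos 5 ('j'): match
  Compare pos 1 ('d') with pos 4 ('d'): match
  Compare pos 2 ('l') with pos 3 ('l'): match
Result: palindrome

1


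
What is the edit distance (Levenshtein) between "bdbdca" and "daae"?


Computing edit distance: "bdbdca" -> "daae"
DP table:
           d    a    a    e
      0    1    2    3    4
  b   1    1    2    3    4
  d   2    1    2    3    4
  b   3    2    2    3    4
  d   4    3    3    3    4
  c   5    4    4    4    4
  a   6    5    4    4    5
Edit distance = dp[6][4] = 5

5


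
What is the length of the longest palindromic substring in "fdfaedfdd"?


Input: "fdfaedfdd"
Checking substrings for palindromes:
  [0:3] "fdf" (len 3) => palindrome
  [5:8] "dfd" (len 3) => palindrome
  [7:9] "dd" (len 2) => palindrome
Longest palindromic substring: "fdf" with length 3

3


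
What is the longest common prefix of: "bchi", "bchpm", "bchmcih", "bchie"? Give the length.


Words: bchi, bchpm, bchmcih, bchie
  Position 0: all 'b' => match
  Position 1: all 'c' => match
  Position 2: all 'h' => match
  Position 3: ('i', 'p', 'm', 'i') => mismatch, stop
LCP = "bch" (length 3)

3


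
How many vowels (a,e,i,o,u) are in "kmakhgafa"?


Input: kmakhgafa
Checking each character:
  'k' at position 0: consonant
  'm' at position 1: consonant
  'a' at position 2: vowel (running total: 1)
  'k' at position 3: consonant
  'h' at position 4: consonant
  'g' at position 5: consonant
  'a' at position 6: vowel (running total: 2)
  'f' at position 7: consonant
  'a' at position 8: vowel (running total: 3)
Total vowels: 3

3


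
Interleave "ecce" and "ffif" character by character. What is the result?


Interleaving "ecce" and "ffif":
  Position 0: 'e' from first, 'f' from second => "ef"
  Position 1: 'c' from first, 'f' from second => "cf"
  Position 2: 'c' from first, 'i' from second => "ci"
  Position 3: 'e' from first, 'f' from second => "ef"
Result: efcfcief

efcfcief


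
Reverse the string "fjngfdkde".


Input: fjngfdkde
Reading characters right to left:
  Position 8: 'e'
  Position 7: 'd'
  Position 6: 'k'
  Position 5: 'd'
  Position 4: 'f'
  Position 3: 'g'
  Position 2: 'n'
  Position 1: 'j'
  Position 0: 'f'
Reversed: edkdfgnjf

edkdfgnjf


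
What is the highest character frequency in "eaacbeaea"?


Input: eaacbeaea
Character counts:
  'a': 4
  'b': 1
  'c': 1
  'e': 3
Maximum frequency: 4

4


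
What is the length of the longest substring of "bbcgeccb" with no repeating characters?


Input: "bbcgeccb"
Sliding window (track last position of each char):
  Position 0 ('b'): window [0,0] length 1 -- new best
  Position 1 ('b'): repeat (last at 0), move window start to 1
  Position 1 ('b'): window [1,1] length 1
  Position 2 ('c'): window [1,2] length 2 -- new best
  Position 3 ('g'): window [1,3] length 3 -- new best
  Position 4 ('e'): window [1,4] length 4 -- new best
  Position 5 ('c'): repeat (last at 2), move window start to 3
  Position 5 ('c'): window [3,5] length 3
  Position 6 ('c'): repeat (last at 5), move window start to 6
  Position 6 ('c'): window [6,6] length 1
  Position 7 ('b'): window [6,7] length 2
Longest substring with no repeats: "bcge" with length 4

4


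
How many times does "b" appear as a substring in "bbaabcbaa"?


Searching for "b" in "bbaabcbaa"
Scanning each position:
  Position 0: "b" => MATCH
  Position 1: "b" => MATCH
  Position 2: "a" => no
  Position 3: "a" => no
  Position 4: "b" => MATCH
  Position 5: "c" => no
  Position 6: "b" => MATCH
  Position 7: "a" => no
  Position 8: "a" => no
Total occurrences: 4

4


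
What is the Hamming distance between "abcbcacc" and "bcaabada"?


Comparing "abcbcacc" and "bcaabada" position by position:
  Position 0: 'a' vs 'b' => differ
  Position 1: 'b' vs 'c' => differ
  Position 2: 'c' vs 'a' => differ
  Position 3: 'b' vs 'a' => differ
  Position 4: 'c' vs 'b' => differ
  Position 5: 'a' vs 'a' => same
  Position 6: 'c' vs 'd' => differ
  Position 7: 'c' vs 'a' => differ
Total differences (Hamming distance): 7

7


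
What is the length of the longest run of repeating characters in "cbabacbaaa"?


Input: "cbabacbaaa"
Scanning for longest run:
  Position 1 ('b'): new char, reset run to 1
  Position 2 ('a'): new char, reset run to 1
  Position 3 ('b'): new char, reset run to 1
  Position 4 ('a'): new char, reset run to 1
  Position 5 ('c'): new char, reset run to 1
  Position 6 ('b'): new char, reset run to 1
  Position 7 ('a'): new char, reset run to 1
  Position 8 ('a'): continues run of 'a', length=2
  Position 9 ('a'): continues run of 'a', length=3
Longest run: 'a' with length 3

3


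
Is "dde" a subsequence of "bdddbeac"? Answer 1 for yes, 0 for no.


Check if "dde" is a subsequence of "bdddbeac"
Greedy scan:
  Position 0 ('b'): no match needed
  Position 1 ('d'): matches sub[0] = 'd'
  Position 2 ('d'): matches sub[1] = 'd'
  Position 3 ('d'): no match needed
  Position 4 ('b'): no match needed
  Position 5 ('e'): matches sub[2] = 'e'
  Position 6 ('a'): no match needed
  Position 7 ('c'): no match needed
All 3 characters matched => is a subsequence

1


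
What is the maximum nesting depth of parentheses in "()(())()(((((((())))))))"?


Input: "()(())()(((((((())))))))"
Tracking depth:
  Position 0 '(': depth becomes 1
  Position 1 ')': depth becomes 0
  Position 2 '(': depth becomes 1
  Position 3 '(': depth becomes 2
  Position 4 ')': depth becomes 1
  Position 5 ')': depth becomes 0
  Position 6 '(': depth becomes 1
  Position 7 ')': depth becomes 0
  Position 8 '(': depth becomes 1
  Position 9 '(': depth becomes 2
  Position 10 '(': depth becomes 3
  Position 11 '(': depth becomes 4
  Position 12 '(': depth becomes 5
  Position 13 '(': depth becomes 6
  Position 14 '(': depth becomes 7
  Position 15 '(': depth becomes 8
  Position 16 ')': depth becomes 7
  Position 17 ')': depth becomes 6
  Position 18 ')': depth becomes 5
  Position 19 ')': depth becomes 4
  Position 20 ')': depth becomes 3
  Position 21 ')': depth becomes 2
  Position 22 ')': depth becomes 1
  Position 23 ')': depth becomes 0
Maximum depth reached: 8

8


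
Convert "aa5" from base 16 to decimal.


Input: "aa5" in base 16
Positional expansion:
  Digit 'a' (value 10) x 16^2 = 2560
  Digit 'a' (value 10) x 16^1 = 160
  Digit '5' (value 5) x 16^0 = 5
Sum = 2725

2725


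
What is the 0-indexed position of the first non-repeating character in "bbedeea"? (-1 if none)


Input: bbedeea
Character frequencies:
  'a': 1
  'b': 2
  'd': 1
  'e': 3
Scanning left to right for freq == 1:
  Position 0 ('b'): freq=2, skip
  Position 1 ('b'): freq=2, skip
  Position 2 ('e'): freq=3, skip
  Position 3 ('d'): unique! => answer = 3

3


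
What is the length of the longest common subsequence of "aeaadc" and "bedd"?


LCS of "aeaadc" and "bedd"
DP table:
           b    e    d    d
      0    0    0    0    0
  a   0    0    0    0    0
  e   0    0    1    1    1
  a   0    0    1    1    1
  a   0    0    1    1    1
  d   0    0    1    2    2
  c   0    0    1    2    2
LCS length = dp[6][4] = 2

2


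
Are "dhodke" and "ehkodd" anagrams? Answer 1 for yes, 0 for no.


Strings: "dhodke", "ehkodd"
Sorted first:  ddehko
Sorted second: ddehko
Sorted forms match => anagrams

1


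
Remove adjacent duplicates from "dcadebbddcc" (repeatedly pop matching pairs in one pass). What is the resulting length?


Input: dcadebbddcc
Stack-based adjacent duplicate removal:
  Read 'd': push. Stack: d
  Read 'c': push. Stack: dc
  Read 'a': push. Stack: dca
  Read 'd': push. Stack: dcad
  Read 'e': push. Stack: dcade
  Read 'b': push. Stack: dcadeb
  Read 'b': matches stack top 'b' => pop. Stack: dcade
  Read 'd': push. Stack: dcaded
  Read 'd': matches stack top 'd' => pop. Stack: dcade
  Read 'c': push. Stack: dcadec
  Read 'c': matches stack top 'c' => pop. Stack: dcade
Final stack: "dcade" (length 5)

5


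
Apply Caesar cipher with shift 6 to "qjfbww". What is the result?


Caesar cipher: shift "qjfbww" by 6
  'q' (pos 16) + 6 = pos 22 = 'w'
  'j' (pos 9) + 6 = pos 15 = 'p'
  'f' (pos 5) + 6 = pos 11 = 'l'
  'b' (pos 1) + 6 = pos 7 = 'h'
  'w' (pos 22) + 6 = pos 2 = 'c'
  'w' (pos 22) + 6 = pos 2 = 'c'
Result: wplhcc

wplhcc


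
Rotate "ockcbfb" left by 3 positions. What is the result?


Input: "ockcbfb", rotate left by 3
First 3 characters: "ock"
Remaining characters: "cbfb"
Concatenate remaining + first: "cbfb" + "ock" = "cbfbock"

cbfbock


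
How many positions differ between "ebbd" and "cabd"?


Comparing "ebbd" and "cabd" position by position:
  Position 0: 'e' vs 'c' => DIFFER
  Position 1: 'b' vs 'a' => DIFFER
  Position 2: 'b' vs 'b' => same
  Position 3: 'd' vs 'd' => same
Positions that differ: 2

2


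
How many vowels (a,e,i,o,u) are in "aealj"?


Input: aealj
Checking each character:
  'a' at position 0: vowel (running total: 1)
  'e' at position 1: vowel (running total: 2)
  'a' at position 2: vowel (running total: 3)
  'l' at position 3: consonant
  'j' at position 4: consonant
Total vowels: 3

3


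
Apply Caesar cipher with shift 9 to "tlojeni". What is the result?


Caesar cipher: shift "tlojeni" by 9
  't' (pos 19) + 9 = pos 2 = 'c'
  'l' (pos 11) + 9 = pos 20 = 'u'
  'o' (pos 14) + 9 = pos 23 = 'x'
  'j' (pos 9) + 9 = pos 18 = 's'
  'e' (pos 4) + 9 = pos 13 = 'n'
  'n' (pos 13) + 9 = pos 22 = 'w'
  'i' (pos 8) + 9 = pos 17 = 'r'
Result: cuxsnwr

cuxsnwr


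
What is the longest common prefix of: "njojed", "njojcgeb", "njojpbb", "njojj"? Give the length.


Words: njojed, njojcgeb, njojpbb, njojj
  Position 0: all 'n' => match
  Position 1: all 'j' => match
  Position 2: all 'o' => match
  Position 3: all 'j' => match
  Position 4: ('e', 'c', 'p', 'j') => mismatch, stop
LCP = "njoj" (length 4)

4


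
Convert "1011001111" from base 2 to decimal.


Input: "1011001111" in base 2
Positional expansion:
  Digit '1' (value 1) x 2^9 = 512
  Digit '0' (value 0) x 2^8 = 0
  Digit '1' (value 1) x 2^7 = 128
  Digit '1' (value 1) x 2^6 = 64
  Digit '0' (value 0) x 2^5 = 0
  Digit '0' (value 0) x 2^4 = 0
  Digit '1' (value 1) x 2^3 = 8
  Digit '1' (value 1) x 2^2 = 4
  Digit '1' (value 1) x 2^1 = 2
  Digit '1' (value 1) x 2^0 = 1
Sum = 719

719


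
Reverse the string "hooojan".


Input: hooojan
Reading characters right to left:
  Position 6: 'n'
  Position 5: 'a'
  Position 4: 'j'
  Position 3: 'o'
  Position 2: 'o'
  Position 1: 'o'
  Position 0: 'h'
Reversed: najoooh

najoooh


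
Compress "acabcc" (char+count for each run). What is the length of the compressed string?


Input: acabcc
Runs:
  'a' x 1 => "a1"
  'c' x 1 => "c1"
  'a' x 1 => "a1"
  'b' x 1 => "b1"
  'c' x 2 => "c2"
Compressed: "a1c1a1b1c2"
Compressed length: 10

10


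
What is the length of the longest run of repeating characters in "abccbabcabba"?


Input: "abccbabcabba"
Scanning for longest run:
  Position 1 ('b'): new char, reset run to 1
  Position 2 ('c'): new char, reset run to 1
  Position 3 ('c'): continues run of 'c', length=2
  Position 4 ('b'): new char, reset run to 1
  Position 5 ('a'): new char, reset run to 1
  Position 6 ('b'): new char, reset run to 1
  Position 7 ('c'): new char, reset run to 1
  Position 8 ('a'): new char, reset run to 1
  Position 9 ('b'): new char, reset run to 1
  Position 10 ('b'): continues run of 'b', length=2
  Position 11 ('a'): new char, reset run to 1
Longest run: 'c' with length 2

2


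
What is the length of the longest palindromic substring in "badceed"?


Input: "badceed"
Checking substrings for palindromes:
  [4:6] "ee" (len 2) => palindrome
Longest palindromic substring: "ee" with length 2

2


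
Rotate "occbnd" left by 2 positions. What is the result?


Input: "occbnd", rotate left by 2
First 2 characters: "oc"
Remaining characters: "cbnd"
Concatenate remaining + first: "cbnd" + "oc" = "cbndoc"

cbndoc


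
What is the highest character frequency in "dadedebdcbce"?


Input: dadedebdcbce
Character counts:
  'a': 1
  'b': 2
  'c': 2
  'd': 4
  'e': 3
Maximum frequency: 4

4


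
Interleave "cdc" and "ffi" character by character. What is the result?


Interleaving "cdc" and "ffi":
  Position 0: 'c' from first, 'f' from second => "cf"
  Position 1: 'd' from first, 'f' from second => "df"
  Position 2: 'c' from first, 'i' from second => "ci"
Result: cfdfci

cfdfci


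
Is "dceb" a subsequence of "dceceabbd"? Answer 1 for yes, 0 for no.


Check if "dceb" is a subsequence of "dceceabbd"
Greedy scan:
  Position 0 ('d'): matches sub[0] = 'd'
  Position 1 ('c'): matches sub[1] = 'c'
  Position 2 ('e'): matches sub[2] = 'e'
  Position 3 ('c'): no match needed
  Position 4 ('e'): no match needed
  Position 5 ('a'): no match needed
  Position 6 ('b'): matches sub[3] = 'b'
  Position 7 ('b'): no match needed
  Position 8 ('d'): no match needed
All 4 characters matched => is a subsequence

1


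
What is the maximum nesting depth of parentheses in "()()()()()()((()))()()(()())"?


Input: "()()()()()()((()))()()(()())"
Tracking depth:
  Position 0 '(': depth becomes 1
  Position 1 ')': depth becomes 0
  Position 2 '(': depth becomes 1
  Position 3 ')': depth becomes 0
  Position 4 '(': depth becomes 1
  Position 5 ')': depth becomes 0
  Position 6 '(': depth becomes 1
  Position 7 ')': depth becomes 0
  Position 8 '(': depth becomes 1
  Position 9 ')': depth becomes 0
  Position 10 '(': depth becomes 1
  Position 11 ')': depth becomes 0
  Position 12 '(': depth becomes 1
  Position 13 '(': depth becomes 2
  Position 14 '(': depth becomes 3
  Position 15 ')': depth becomes 2
  Position 16 ')': depth becomes 1
  Position 17 ')': depth becomes 0
  Position 18 '(': depth becomes 1
  Position 19 ')': depth becomes 0
  Position 20 '(': depth becomes 1
  Position 21 ')': depth becomes 0
  Position 22 '(': depth becomes 1
  Position 23 '(': depth becomes 2
  Position 24 ')': depth becomes 1
  Position 25 '(': depth becomes 2
  Position 26 ')': depth becomes 1
  Position 27 ')': depth becomes 0
Maximum depth reached: 3

3


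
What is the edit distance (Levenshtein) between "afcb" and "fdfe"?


Computing edit distance: "afcb" -> "fdfe"
DP table:
           f    d    f    e
      0    1    2    3    4
  a   1    1    2    3    4
  f   2    1    2    2    3
  c   3    2    2    3    3
  b   4    3    3    3    4
Edit distance = dp[4][4] = 4

4


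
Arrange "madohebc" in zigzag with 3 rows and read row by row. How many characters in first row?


Zigzag "madohebc" into 3 rows:
Placing characters:
  'm' => row 0
  'a' => row 1
  'd' => row 2
  'o' => row 1
  'h' => row 0
  'e' => row 1
  'b' => row 2
  'c' => row 1
Rows:
  Row 0: "mh"
  Row 1: "aoec"
  Row 2: "db"
First row length: 2

2


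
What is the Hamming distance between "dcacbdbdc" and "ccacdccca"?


Comparing "dcacbdbdc" and "ccacdccca" position by position:
  Position 0: 'd' vs 'c' => differ
  Position 1: 'c' vs 'c' => same
  Position 2: 'a' vs 'a' => same
  Position 3: 'c' vs 'c' => same
  Position 4: 'b' vs 'd' => differ
  Position 5: 'd' vs 'c' => differ
  Position 6: 'b' vs 'c' => differ
  Position 7: 'd' vs 'c' => differ
  Position 8: 'c' vs 'a' => differ
Total differences (Hamming distance): 6

6


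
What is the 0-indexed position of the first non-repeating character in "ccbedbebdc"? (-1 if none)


Input: ccbedbebdc
Character frequencies:
  'b': 3
  'c': 3
  'd': 2
  'e': 2
Scanning left to right for freq == 1:
  Position 0 ('c'): freq=3, skip
  Position 1 ('c'): freq=3, skip
  Position 2 ('b'): freq=3, skip
  Position 3 ('e'): freq=2, skip
  Position 4 ('d'): freq=2, skip
  Position 5 ('b'): freq=3, skip
  Position 6 ('e'): freq=2, skip
  Position 7 ('b'): freq=3, skip
  Position 8 ('d'): freq=2, skip
  Position 9 ('c'): freq=3, skip
  No unique character found => answer = -1

-1


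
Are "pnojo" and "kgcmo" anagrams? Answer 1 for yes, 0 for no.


Strings: "pnojo", "kgcmo"
Sorted first:  jnoop
Sorted second: cgkmo
Differ at position 0: 'j' vs 'c' => not anagrams

0


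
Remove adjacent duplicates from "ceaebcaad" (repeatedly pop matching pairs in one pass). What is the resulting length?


Input: ceaebcaad
Stack-based adjacent duplicate removal:
  Read 'c': push. Stack: c
  Read 'e': push. Stack: ce
  Read 'a': push. Stack: cea
  Read 'e': push. Stack: ceae
  Read 'b': push. Stack: ceaeb
  Read 'c': push. Stack: ceaebc
  Read 'a': push. Stack: ceaebca
  Read 'a': matches stack top 'a' => pop. Stack: ceaebc
  Read 'd': push. Stack: ceaebcd
Final stack: "ceaebcd" (length 7)

7


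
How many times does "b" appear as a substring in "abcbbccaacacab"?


Searching for "b" in "abcbbccaacacab"
Scanning each position:
  Position 0: "a" => no
  Position 1: "b" => MATCH
  Position 2: "c" => no
  Position 3: "b" => MATCH
  Position 4: "b" => MATCH
  Position 5: "c" => no
  Position 6: "c" => no
  Position 7: "a" => no
  Position 8: "a" => no
  Position 9: "c" => no
  Position 10: "a" => no
  Position 11: "c" => no
  Position 12: "a" => no
  Position 13: "b" => MATCH
Total occurrences: 4

4
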